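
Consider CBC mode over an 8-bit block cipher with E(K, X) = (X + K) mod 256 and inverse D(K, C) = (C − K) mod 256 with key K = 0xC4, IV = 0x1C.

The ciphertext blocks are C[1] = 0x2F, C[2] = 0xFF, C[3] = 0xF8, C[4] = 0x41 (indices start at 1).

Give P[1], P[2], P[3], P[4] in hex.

CBC decryption: P_i = D(K, C_i) ⊕ C_{i−1}, with C_{0} = IV.
P[1]: D(K, 0x2F) = 0x6B; 0x6B ⊕ 0x1C = 0x77.
P[2]: D(K, 0xFF) = 0x3B; 0x3B ⊕ 0x2F = 0x14.
P[3]: D(K, 0xF8) = 0x34; 0x34 ⊕ 0xFF = 0xCB.
P[4]: D(K, 0x41) = 0x7D; 0x7D ⊕ 0xF8 = 0x85.

P[1] = 0x77, P[2] = 0x14, P[3] = 0xCB, P[4] = 0x85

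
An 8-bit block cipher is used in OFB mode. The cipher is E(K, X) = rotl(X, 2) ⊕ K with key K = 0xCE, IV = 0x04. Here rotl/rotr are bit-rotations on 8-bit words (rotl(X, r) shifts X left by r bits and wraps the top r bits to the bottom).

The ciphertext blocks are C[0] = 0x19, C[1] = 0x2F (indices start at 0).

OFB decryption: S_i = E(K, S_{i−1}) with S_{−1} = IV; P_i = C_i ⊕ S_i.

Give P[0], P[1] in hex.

P[0] = 0xC7, P[1] = 0x9A

P[0]: S = E(K, 0x04) = 0xDE; 0x19 ⊕ 0xDE = 0xC7.
P[1]: S = E(K, 0xDE) = 0xB5; 0x2F ⊕ 0xB5 = 0x9A.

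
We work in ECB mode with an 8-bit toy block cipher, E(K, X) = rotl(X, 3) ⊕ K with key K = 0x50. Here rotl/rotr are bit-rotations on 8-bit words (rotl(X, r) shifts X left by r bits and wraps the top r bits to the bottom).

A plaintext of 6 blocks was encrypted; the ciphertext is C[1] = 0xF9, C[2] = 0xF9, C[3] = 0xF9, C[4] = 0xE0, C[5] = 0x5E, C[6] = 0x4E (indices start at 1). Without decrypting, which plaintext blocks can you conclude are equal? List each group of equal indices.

ECB encrypts each block independently with the same key, so equal ciphertext blocks imply equal plaintext blocks.
C[1] = C[2] = C[3] = 0xF9, so P[1] = P[2] = P[3].

P[1] = P[2] = P[3]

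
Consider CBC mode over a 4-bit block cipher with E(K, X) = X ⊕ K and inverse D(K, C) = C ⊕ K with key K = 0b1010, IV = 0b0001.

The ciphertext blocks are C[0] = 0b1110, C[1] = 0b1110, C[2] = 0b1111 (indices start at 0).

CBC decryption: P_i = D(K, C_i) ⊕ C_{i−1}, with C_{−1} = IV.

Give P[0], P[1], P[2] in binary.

P[0] = 0b0101, P[1] = 0b1010, P[2] = 0b1011

P[0]: D(K, 0b1110) = 0b0100; 0b0100 ⊕ 0b0001 = 0b0101.
P[1]: D(K, 0b1110) = 0b0100; 0b0100 ⊕ 0b1110 = 0b1010.
P[2]: D(K, 0b1111) = 0b0101; 0b0101 ⊕ 0b1110 = 0b1011.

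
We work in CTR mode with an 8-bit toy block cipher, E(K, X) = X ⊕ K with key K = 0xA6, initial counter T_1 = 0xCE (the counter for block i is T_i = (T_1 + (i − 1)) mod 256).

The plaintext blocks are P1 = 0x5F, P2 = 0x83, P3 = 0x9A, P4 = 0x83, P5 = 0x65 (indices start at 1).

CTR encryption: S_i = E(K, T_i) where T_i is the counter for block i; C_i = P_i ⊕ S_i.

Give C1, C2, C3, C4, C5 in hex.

C1 = 0x37, C2 = 0xEA, C3 = 0xEC, C4 = 0xF4, C5 = 0x11

C1: T = 0xCE, S = E(K, T) = 0x68; 0x5F ⊕ 0x68 = 0x37.
C2: T = 0xCF, S = E(K, T) = 0x69; 0x83 ⊕ 0x69 = 0xEA.
C3: T = 0xD0, S = E(K, T) = 0x76; 0x9A ⊕ 0x76 = 0xEC.
C4: T = 0xD1, S = E(K, T) = 0x77; 0x83 ⊕ 0x77 = 0xF4.
C5: T = 0xD2, S = E(K, T) = 0x74; 0x65 ⊕ 0x74 = 0x11.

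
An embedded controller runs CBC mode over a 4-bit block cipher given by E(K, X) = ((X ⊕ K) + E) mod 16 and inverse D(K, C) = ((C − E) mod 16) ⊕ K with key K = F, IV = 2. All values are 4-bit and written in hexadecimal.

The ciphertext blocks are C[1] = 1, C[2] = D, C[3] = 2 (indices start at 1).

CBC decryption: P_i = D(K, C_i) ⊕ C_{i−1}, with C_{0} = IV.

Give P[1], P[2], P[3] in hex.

P[1]: D(K, 1) = C; C ⊕ 2 = E.
P[2]: D(K, D) = 0; 0 ⊕ 1 = 1.
P[3]: D(K, 2) = B; B ⊕ D = 6.

P[1] = E, P[2] = 1, P[3] = 6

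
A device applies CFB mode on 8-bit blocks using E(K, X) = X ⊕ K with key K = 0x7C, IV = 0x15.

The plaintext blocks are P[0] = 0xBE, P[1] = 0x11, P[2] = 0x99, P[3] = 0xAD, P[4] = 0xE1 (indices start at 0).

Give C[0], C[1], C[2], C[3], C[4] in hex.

CFB encryption: C_i = P_i ⊕ E(K, C_{i−1}), with C_{−1} = IV.
C[0]: E(K, 0x15) = 0x69; 0xBE ⊕ 0x69 = 0xD7.
C[1]: E(K, 0xD7) = 0xAB; 0x11 ⊕ 0xAB = 0xBA.
C[2]: E(K, 0xBA) = 0xC6; 0x99 ⊕ 0xC6 = 0x5F.
C[3]: E(K, 0x5F) = 0x23; 0xAD ⊕ 0x23 = 0x8E.
C[4]: E(K, 0x8E) = 0xF2; 0xE1 ⊕ 0xF2 = 0x13.

C[0] = 0xD7, C[1] = 0xBA, C[2] = 0x5F, C[3] = 0x8E, C[4] = 0x13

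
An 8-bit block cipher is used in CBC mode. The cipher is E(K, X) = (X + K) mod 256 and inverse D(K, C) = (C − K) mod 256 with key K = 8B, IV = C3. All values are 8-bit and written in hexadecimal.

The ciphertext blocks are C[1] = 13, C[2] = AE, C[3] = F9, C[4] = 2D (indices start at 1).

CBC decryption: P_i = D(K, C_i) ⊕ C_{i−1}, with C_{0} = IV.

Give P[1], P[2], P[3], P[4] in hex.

P[1] = 4B, P[2] = 30, P[3] = C0, P[4] = 5B

P[1]: D(K, 13) = 88; 88 ⊕ C3 = 4B.
P[2]: D(K, AE) = 23; 23 ⊕ 13 = 30.
P[3]: D(K, F9) = 6E; 6E ⊕ AE = C0.
P[4]: D(K, 2D) = A2; A2 ⊕ F9 = 5B.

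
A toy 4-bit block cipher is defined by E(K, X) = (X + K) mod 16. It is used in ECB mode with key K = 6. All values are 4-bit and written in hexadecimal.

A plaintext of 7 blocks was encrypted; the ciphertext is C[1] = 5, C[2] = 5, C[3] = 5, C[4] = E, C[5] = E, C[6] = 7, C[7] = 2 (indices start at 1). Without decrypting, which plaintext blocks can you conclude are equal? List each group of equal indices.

P[1] = P[2] = P[3]; P[4] = P[5]

ECB encrypts each block independently with the same key, so equal ciphertext blocks imply equal plaintext blocks.
C[1] = C[2] = C[3] = 5, so P[1] = P[2] = P[3].
C[4] = C[5] = E, so P[4] = P[5].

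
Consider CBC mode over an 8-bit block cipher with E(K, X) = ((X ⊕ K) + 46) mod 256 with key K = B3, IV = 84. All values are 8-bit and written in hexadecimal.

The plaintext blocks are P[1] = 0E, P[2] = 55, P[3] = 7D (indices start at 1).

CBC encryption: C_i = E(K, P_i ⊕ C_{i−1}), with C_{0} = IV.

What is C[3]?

C[3] = 57

C[1]: P[1] ⊕ 84 = 8A; E(K, 8A) = 7F.
C[2]: P[2] ⊕ 7F = 2A; E(K, 2A) = DF.
C[3]: P[3] ⊕ DF = A2; E(K, A2) = 57.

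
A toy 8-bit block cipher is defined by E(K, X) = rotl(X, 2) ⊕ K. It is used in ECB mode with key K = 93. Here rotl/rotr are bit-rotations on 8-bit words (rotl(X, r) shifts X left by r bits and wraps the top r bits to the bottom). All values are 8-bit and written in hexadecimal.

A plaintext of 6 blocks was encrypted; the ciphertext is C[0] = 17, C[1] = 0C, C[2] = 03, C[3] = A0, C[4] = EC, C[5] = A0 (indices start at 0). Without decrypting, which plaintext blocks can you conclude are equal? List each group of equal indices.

P[3] = P[5]

ECB encrypts each block independently with the same key, so equal ciphertext blocks imply equal plaintext blocks.
C[3] = C[5] = A0, so P[3] = P[5].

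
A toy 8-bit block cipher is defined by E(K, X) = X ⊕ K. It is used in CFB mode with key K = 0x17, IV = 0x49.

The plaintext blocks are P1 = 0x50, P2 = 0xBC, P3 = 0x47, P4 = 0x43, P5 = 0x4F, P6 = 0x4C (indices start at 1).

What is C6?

C6 = 0xA2

CFB encryption: C_i = P_i ⊕ E(K, C_{i−1}), with C_{0} = IV.
C1: E(K, 0x49) = 0x5E; 0x50 ⊕ 0x5E = 0x0E.
C2: E(K, 0x0E) = 0x19; 0xBC ⊕ 0x19 = 0xA5.
C3: E(K, 0xA5) = 0xB2; 0x47 ⊕ 0xB2 = 0xF5.
C4: E(K, 0xF5) = 0xE2; 0x43 ⊕ 0xE2 = 0xA1.
C5: E(K, 0xA1) = 0xB6; 0x4F ⊕ 0xB6 = 0xF9.
C6: E(K, 0xF9) = 0xEE; 0x4C ⊕ 0xEE = 0xA2.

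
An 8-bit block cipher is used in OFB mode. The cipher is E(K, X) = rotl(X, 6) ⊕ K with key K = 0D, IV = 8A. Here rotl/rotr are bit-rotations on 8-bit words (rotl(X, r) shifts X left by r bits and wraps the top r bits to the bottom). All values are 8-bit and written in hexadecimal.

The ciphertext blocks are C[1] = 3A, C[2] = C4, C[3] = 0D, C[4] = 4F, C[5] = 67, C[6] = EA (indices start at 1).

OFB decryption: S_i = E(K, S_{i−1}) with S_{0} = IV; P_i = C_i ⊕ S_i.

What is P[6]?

P[6] = A6

P[1]: S = E(K, 8A) = AF; 3A ⊕ AF = 95.
P[2]: S = E(K, AF) = E6; C4 ⊕ E6 = 22.
P[3]: S = E(K, E6) = B4; 0D ⊕ B4 = B9.
P[4]: S = E(K, B4) = 20; 4F ⊕ 20 = 6F.
P[5]: S = E(K, 20) = 05; 67 ⊕ 05 = 62.
P[6]: S = E(K, 05) = 4C; EA ⊕ 4C = A6.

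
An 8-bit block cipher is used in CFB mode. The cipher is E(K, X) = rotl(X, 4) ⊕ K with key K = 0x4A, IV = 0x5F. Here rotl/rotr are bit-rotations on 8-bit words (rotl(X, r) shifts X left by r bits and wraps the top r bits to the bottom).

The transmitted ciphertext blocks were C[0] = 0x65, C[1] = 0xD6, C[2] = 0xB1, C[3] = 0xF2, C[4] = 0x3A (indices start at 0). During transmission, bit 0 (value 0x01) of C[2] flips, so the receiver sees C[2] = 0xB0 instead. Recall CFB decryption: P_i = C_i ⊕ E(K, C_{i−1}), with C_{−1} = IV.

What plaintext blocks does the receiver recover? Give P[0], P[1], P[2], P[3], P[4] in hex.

Only C[2] changed, to 0xB0. In CFB, a change in C_i flips the same bit in P_i and garbles P_{i+1}. Decrypting the received ciphertext:
P[0]: E(K, 0x5F) = 0xBF; 0x65 ⊕ 0xBF = 0xDA.
P[1]: E(K, 0x65) = 0x1C; 0xD6 ⊕ 0x1C = 0xCA.
P[2]: E(K, 0xD6) = 0x27; 0xB0 ⊕ 0x27 = 0x97.
P[3]: E(K, 0xB0) = 0x41; 0xF2 ⊕ 0x41 = 0xB3.
P[4]: E(K, 0xF2) = 0x65; 0x3A ⊕ 0x65 = 0x5F.
Blocks that differ from the original plaintext: P[2], P[3].

P[0] = 0xDA, P[1] = 0xCA, P[2] = 0x97, P[3] = 0xB3, P[4] = 0x5F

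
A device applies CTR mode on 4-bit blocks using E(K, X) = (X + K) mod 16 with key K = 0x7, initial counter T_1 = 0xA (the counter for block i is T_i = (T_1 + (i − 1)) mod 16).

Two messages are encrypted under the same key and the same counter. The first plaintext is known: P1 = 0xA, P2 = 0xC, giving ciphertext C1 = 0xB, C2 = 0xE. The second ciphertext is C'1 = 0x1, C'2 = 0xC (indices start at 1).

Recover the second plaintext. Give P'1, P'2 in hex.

P'1 = 0x0, P'2 = 0xE

In CTR with a reused counter, both messages share the same keystream S_i, so C_i ⊕ C'_i = P_i ⊕ P'_i and thus P'_i = P_i ⊕ C_i ⊕ C'_i.
P'1: 0xA ⊕ 0xB ⊕ 0x1 = 0x0.
P'2: 0xC ⊕ 0xE ⊕ 0xC = 0xE.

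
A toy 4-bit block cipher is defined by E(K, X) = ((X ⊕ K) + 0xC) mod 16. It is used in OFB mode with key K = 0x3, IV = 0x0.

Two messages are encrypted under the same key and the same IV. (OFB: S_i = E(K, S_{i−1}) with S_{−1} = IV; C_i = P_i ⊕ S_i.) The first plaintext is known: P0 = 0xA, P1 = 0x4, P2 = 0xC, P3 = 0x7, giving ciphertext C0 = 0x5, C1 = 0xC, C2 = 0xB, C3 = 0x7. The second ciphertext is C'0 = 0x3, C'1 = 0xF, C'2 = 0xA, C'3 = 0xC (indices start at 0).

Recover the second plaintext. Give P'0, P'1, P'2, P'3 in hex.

In OFB with a reused IV, both messages share the same keystream S_i, so C_i ⊕ C'_i = P_i ⊕ P'_i and thus P'_i = P_i ⊕ C_i ⊕ C'_i.
P'0: 0xA ⊕ 0x5 ⊕ 0x3 = 0xC.
P'1: 0x4 ⊕ 0xC ⊕ 0xF = 0x7.
P'2: 0xC ⊕ 0xB ⊕ 0xA = 0xD.
P'3: 0x7 ⊕ 0x7 ⊕ 0xC = 0xC.

P'0 = 0xC, P'1 = 0x7, P'2 = 0xD, P'3 = 0xC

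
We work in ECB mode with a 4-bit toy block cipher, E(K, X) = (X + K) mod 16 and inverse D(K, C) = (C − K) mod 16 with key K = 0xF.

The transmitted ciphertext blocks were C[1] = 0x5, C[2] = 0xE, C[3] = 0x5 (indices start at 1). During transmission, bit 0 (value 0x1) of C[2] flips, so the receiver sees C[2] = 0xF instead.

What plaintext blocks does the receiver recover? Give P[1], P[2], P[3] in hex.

P[1] = 0x6, P[2] = 0x0, P[3] = 0x6

ECB decryption: P_i = D(K, C_i).
Only C[2] changed, to 0xF. In ECB, a change in C_i affects only P_i. Decrypting the received ciphertext:
P[1]: D(K, 0x5) = 0x6.
P[2]: D(K, 0xF) = 0x0.
P[3]: D(K, 0x5) = 0x6.
Blocks that differ from the original plaintext: P[2].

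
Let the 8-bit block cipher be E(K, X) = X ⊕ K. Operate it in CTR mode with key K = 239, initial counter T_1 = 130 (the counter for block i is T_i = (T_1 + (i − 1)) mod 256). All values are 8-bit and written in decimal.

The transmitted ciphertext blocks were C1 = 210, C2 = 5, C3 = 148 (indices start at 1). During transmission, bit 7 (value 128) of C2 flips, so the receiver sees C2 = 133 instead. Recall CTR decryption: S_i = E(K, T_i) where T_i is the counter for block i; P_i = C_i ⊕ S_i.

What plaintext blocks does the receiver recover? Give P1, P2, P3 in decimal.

Only C2 changed, to 133. In CTR, a change in C_i flips the same bit in P_i only; the keystream is unaffected. Decrypting the received ciphertext:
P1: T = 130, S = E(K, T) = 109; 210 ⊕ 109 = 191.
P2: T = 131, S = E(K, T) = 108; 133 ⊕ 108 = 233.
P3: T = 132, S = E(K, T) = 107; 148 ⊕ 107 = 255.
Blocks that differ from the original plaintext: P2.

P1 = 191, P2 = 233, P3 = 255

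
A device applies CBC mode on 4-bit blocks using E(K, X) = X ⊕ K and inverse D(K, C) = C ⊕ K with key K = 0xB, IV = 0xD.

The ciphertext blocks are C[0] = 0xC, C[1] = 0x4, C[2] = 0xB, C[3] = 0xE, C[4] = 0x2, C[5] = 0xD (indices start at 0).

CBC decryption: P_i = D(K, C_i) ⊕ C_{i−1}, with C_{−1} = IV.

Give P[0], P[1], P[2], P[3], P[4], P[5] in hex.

P[0]: D(K, 0xC) = 0x7; 0x7 ⊕ 0xD = 0xA.
P[1]: D(K, 0x4) = 0xF; 0xF ⊕ 0xC = 0x3.
P[2]: D(K, 0xB) = 0x0; 0x0 ⊕ 0x4 = 0x4.
P[3]: D(K, 0xE) = 0x5; 0x5 ⊕ 0xB = 0xE.
P[4]: D(K, 0x2) = 0x9; 0x9 ⊕ 0xE = 0x7.
P[5]: D(K, 0xD) = 0x6; 0x6 ⊕ 0x2 = 0x4.

P[0] = 0xA, P[1] = 0x3, P[2] = 0x4, P[3] = 0xE, P[4] = 0x7, P[5] = 0x4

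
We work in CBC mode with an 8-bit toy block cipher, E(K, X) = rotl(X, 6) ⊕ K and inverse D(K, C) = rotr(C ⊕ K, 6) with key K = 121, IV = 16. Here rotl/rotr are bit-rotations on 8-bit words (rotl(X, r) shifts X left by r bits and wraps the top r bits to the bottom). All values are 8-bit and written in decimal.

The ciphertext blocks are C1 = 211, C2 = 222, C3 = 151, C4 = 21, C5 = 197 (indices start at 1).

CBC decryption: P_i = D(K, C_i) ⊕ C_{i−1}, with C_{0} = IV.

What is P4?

P4 = 38

P4: D(K, 21) = 177; 177 ⊕ 151 = 38.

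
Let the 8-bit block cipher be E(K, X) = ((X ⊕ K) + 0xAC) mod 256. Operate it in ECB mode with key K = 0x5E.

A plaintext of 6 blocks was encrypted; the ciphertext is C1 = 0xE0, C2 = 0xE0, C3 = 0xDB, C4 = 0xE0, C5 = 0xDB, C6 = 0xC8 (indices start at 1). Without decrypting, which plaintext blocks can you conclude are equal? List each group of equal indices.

P1 = P2 = P4; P3 = P5

ECB encrypts each block independently with the same key, so equal ciphertext blocks imply equal plaintext blocks.
C1 = C2 = C4 = 0xE0, so P1 = P2 = P4.
C3 = C5 = 0xDB, so P3 = P5.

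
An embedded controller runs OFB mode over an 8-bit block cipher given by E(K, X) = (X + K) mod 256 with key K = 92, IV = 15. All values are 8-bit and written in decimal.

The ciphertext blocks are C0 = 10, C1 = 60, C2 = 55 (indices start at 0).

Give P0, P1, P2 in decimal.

P0 = 97, P1 = 251, P2 = 20

OFB decryption: S_i = E(K, S_{i−1}) with S_{−1} = IV; P_i = C_i ⊕ S_i.
P0: S = E(K, 15) = 107; 10 ⊕ 107 = 97.
P1: S = E(K, 107) = 199; 60 ⊕ 199 = 251.
P2: S = E(K, 199) = 35; 55 ⊕ 35 = 20.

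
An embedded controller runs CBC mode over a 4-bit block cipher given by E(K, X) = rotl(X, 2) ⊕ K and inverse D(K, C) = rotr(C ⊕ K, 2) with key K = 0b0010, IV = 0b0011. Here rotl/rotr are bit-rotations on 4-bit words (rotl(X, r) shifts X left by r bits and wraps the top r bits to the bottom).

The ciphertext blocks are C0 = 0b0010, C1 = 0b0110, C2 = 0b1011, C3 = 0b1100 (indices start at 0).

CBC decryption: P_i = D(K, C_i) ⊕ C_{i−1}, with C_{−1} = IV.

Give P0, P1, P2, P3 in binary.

P0 = 0b0011, P1 = 0b0011, P2 = 0b0000, P3 = 0b0000

P0: D(K, 0b0010) = 0b0000; 0b0000 ⊕ 0b0011 = 0b0011.
P1: D(K, 0b0110) = 0b0001; 0b0001 ⊕ 0b0010 = 0b0011.
P2: D(K, 0b1011) = 0b0110; 0b0110 ⊕ 0b0110 = 0b0000.
P3: D(K, 0b1100) = 0b1011; 0b1011 ⊕ 0b1011 = 0b0000.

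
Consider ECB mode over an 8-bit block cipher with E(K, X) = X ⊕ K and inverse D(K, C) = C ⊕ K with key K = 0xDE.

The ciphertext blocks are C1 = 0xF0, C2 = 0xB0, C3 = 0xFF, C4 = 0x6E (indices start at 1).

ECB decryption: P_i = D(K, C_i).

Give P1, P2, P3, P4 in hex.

P1: D(K, 0xF0) = 0x2E.
P2: D(K, 0xB0) = 0x6E.
P3: D(K, 0xFF) = 0x21.
P4: D(K, 0x6E) = 0xB0.

P1 = 0x2E, P2 = 0x6E, P3 = 0x21, P4 = 0xB0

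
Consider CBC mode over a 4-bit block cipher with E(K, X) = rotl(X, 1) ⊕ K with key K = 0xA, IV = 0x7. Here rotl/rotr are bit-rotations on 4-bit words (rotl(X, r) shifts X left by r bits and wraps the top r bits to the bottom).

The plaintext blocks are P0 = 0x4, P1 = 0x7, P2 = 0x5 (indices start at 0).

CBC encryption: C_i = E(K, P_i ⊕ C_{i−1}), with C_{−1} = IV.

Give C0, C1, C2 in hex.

C0: P0 ⊕ 0x7 = 0x3; E(K, 0x3) = 0xC.
C1: P1 ⊕ 0xC = 0xB; E(K, 0xB) = 0xD.
C2: P2 ⊕ 0xD = 0x8; E(K, 0x8) = 0xB.

C0 = 0xC, C1 = 0xD, C2 = 0xB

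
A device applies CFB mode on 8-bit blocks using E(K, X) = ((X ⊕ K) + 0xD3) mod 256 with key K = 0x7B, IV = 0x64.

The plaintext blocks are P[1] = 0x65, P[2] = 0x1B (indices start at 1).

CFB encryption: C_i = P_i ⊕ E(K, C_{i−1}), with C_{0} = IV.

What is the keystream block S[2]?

0xBF

C[1]: E(K, 0x64) = 0xF2; 0x65 ⊕ 0xF2 = 0x97.
C[2]: E(K, 0x97) = 0xBF; 0x1B ⊕ 0xBF = 0xA4.
So S[2] = 0xBF.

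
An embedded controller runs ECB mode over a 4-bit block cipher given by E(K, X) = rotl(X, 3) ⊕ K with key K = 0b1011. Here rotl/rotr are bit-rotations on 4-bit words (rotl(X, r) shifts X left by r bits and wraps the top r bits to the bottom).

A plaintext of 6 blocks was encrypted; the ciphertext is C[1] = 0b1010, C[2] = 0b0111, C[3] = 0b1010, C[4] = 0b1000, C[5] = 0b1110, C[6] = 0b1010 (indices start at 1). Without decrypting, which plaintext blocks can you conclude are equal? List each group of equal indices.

P[1] = P[3] = P[6]

ECB encrypts each block independently with the same key, so equal ciphertext blocks imply equal plaintext blocks.
C[1] = C[3] = C[6] = 0b1010, so P[1] = P[3] = P[6].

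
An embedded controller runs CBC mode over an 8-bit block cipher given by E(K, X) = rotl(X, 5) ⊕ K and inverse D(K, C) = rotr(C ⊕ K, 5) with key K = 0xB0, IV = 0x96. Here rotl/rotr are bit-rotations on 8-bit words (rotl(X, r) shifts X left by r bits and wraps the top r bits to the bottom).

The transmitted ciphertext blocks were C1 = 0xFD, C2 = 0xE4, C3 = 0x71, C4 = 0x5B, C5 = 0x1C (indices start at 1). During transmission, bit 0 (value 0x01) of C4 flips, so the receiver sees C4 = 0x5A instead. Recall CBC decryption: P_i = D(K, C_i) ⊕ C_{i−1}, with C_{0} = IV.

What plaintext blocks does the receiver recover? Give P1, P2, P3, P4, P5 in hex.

Only C4 changed, to 0x5A. In CBC, a change in C_i garbles P_i and flips the same bit in P_{i+1}. Decrypting the received ciphertext:
P1: D(K, 0xFD) = 0x6A; 0x6A ⊕ 0x96 = 0xFC.
P2: D(K, 0xE4) = 0xA2; 0xA2 ⊕ 0xFD = 0x5F.
P3: D(K, 0x71) = 0x0E; 0x0E ⊕ 0xE4 = 0xEA.
P4: D(K, 0x5A) = 0x57; 0x57 ⊕ 0x71 = 0x26.
P5: D(K, 0x1C) = 0x65; 0x65 ⊕ 0x5A = 0x3F.
Blocks that differ from the original plaintext: P4, P5.

P1 = 0xFC, P2 = 0x5F, P3 = 0xEA, P4 = 0x26, P5 = 0x3F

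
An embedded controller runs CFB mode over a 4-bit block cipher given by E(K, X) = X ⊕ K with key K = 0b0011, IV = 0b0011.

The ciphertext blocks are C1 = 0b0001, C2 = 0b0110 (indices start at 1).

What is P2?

P2 = 0b0100

CFB decryption: P_i = C_i ⊕ E(K, C_{i−1}), with C_{0} = IV.
P2: E(K, 0b0001) = 0b0010; 0b0110 ⊕ 0b0010 = 0b0100.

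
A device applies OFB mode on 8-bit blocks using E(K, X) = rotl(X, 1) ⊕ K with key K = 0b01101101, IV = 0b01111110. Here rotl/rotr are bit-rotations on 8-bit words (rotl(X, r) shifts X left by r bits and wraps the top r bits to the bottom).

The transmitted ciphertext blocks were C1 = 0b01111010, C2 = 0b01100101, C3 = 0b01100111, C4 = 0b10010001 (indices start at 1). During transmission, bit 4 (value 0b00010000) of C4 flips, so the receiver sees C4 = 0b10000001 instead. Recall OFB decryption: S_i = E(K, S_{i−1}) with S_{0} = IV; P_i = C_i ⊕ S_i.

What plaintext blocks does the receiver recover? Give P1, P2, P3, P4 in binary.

P1 = 0b11101011, P2 = 0b00101011, P3 = 0b10010110, P4 = 0b00001111

Only C4 changed, to 0b10000001. In OFB, a change in C_i flips the same bit in P_i only; the keystream is unaffected. Decrypting the received ciphertext:
P1: S = E(K, 0b01111110) = 0b10010001; 0b01111010 ⊕ 0b10010001 = 0b11101011.
P2: S = E(K, 0b10010001) = 0b01001110; 0b01100101 ⊕ 0b01001110 = 0b00101011.
P3: S = E(K, 0b01001110) = 0b11110001; 0b01100111 ⊕ 0b11110001 = 0b10010110.
P4: S = E(K, 0b11110001) = 0b10001110; 0b10000001 ⊕ 0b10001110 = 0b00001111.
Blocks that differ from the original plaintext: P4.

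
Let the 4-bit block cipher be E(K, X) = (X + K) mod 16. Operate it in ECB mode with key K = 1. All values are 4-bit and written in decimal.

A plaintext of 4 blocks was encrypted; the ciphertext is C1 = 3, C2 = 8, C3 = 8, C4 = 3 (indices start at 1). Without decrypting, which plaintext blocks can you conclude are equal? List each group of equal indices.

P1 = P4; P2 = P3

ECB encrypts each block independently with the same key, so equal ciphertext blocks imply equal plaintext blocks.
C1 = C4 = 3, so P1 = P4.
C2 = C3 = 8, so P2 = P3.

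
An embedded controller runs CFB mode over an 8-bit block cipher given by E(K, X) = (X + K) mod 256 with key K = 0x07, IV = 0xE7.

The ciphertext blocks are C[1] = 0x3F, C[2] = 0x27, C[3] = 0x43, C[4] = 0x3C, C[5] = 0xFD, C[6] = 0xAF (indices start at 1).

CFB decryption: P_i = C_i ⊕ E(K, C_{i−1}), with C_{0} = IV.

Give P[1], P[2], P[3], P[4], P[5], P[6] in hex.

P[1] = 0xD1, P[2] = 0x61, P[3] = 0x6D, P[4] = 0x76, P[5] = 0xBE, P[6] = 0xAB

P[1]: E(K, 0xE7) = 0xEE; 0x3F ⊕ 0xEE = 0xD1.
P[2]: E(K, 0x3F) = 0x46; 0x27 ⊕ 0x46 = 0x61.
P[3]: E(K, 0x27) = 0x2E; 0x43 ⊕ 0x2E = 0x6D.
P[4]: E(K, 0x43) = 0x4A; 0x3C ⊕ 0x4A = 0x76.
P[5]: E(K, 0x3C) = 0x43; 0xFD ⊕ 0x43 = 0xBE.
P[6]: E(K, 0xFD) = 0x04; 0xAF ⊕ 0x04 = 0xAB.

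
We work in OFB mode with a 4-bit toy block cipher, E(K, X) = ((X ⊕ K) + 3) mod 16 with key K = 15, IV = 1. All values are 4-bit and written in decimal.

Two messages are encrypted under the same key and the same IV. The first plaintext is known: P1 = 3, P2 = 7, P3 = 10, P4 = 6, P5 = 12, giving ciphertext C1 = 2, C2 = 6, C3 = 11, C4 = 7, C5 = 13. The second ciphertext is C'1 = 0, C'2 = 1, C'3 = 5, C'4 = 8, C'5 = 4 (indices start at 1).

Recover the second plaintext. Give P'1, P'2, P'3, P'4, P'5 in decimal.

In OFB with a reused IV, both messages share the same keystream S_i, so C_i ⊕ C'_i = P_i ⊕ P'_i and thus P'_i = P_i ⊕ C_i ⊕ C'_i.
P'1: 3 ⊕ 2 ⊕ 0 = 1.
P'2: 7 ⊕ 6 ⊕ 1 = 0.
P'3: 10 ⊕ 11 ⊕ 5 = 4.
P'4: 6 ⊕ 7 ⊕ 8 = 9.
P'5: 12 ⊕ 13 ⊕ 4 = 5.

P'1 = 1, P'2 = 0, P'3 = 4, P'4 = 9, P'5 = 5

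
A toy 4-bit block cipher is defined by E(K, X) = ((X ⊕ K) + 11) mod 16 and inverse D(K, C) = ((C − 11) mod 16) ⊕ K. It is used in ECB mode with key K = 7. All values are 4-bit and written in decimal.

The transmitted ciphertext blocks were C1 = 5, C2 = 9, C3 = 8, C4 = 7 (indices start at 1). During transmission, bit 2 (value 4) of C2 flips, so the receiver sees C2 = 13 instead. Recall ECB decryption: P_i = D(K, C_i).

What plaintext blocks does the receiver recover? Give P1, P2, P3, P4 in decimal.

P1 = 13, P2 = 5, P3 = 10, P4 = 11

Only C2 changed, to 13. In ECB, a change in C_i affects only P_i. Decrypting the received ciphertext:
P1: D(K, 5) = 13.
P2: D(K, 13) = 5.
P3: D(K, 8) = 10.
P4: D(K, 7) = 11.
Blocks that differ from the original plaintext: P2.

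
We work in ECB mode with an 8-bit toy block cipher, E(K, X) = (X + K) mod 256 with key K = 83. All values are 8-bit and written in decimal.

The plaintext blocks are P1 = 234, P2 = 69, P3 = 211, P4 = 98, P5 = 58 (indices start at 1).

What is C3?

C3 = 38

ECB encryption: C_i = E(K, P_i).
C3: E(K, 211) = 38.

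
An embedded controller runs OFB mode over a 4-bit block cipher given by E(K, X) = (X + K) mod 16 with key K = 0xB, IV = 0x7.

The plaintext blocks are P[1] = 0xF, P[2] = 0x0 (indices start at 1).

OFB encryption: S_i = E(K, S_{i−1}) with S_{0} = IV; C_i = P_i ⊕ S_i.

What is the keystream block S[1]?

C[1]: S = E(K, 0x7) = 0x2; 0xF ⊕ 0x2 = 0xD.
So S[1] = 0x2.

0x2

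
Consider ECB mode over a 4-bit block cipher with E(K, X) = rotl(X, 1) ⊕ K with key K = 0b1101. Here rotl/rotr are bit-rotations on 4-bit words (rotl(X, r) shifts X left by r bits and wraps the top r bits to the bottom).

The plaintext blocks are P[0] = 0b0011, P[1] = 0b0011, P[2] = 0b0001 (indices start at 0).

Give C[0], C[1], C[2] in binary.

ECB encryption: C_i = E(K, P_i).
C[0]: E(K, 0b0011) = 0b1011.
C[1]: E(K, 0b0011) = 0b1011.
C[2]: E(K, 0b0001) = 0b1111.

C[0] = 0b1011, C[1] = 0b1011, C[2] = 0b1111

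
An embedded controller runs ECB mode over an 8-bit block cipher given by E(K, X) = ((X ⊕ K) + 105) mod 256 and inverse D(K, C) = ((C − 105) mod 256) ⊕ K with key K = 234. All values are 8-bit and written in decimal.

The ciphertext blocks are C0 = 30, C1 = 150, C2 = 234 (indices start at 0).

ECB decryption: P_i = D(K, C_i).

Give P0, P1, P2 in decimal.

P0: D(K, 30) = 95.
P1: D(K, 150) = 199.
P2: D(K, 234) = 107.

P0 = 95, P1 = 199, P2 = 107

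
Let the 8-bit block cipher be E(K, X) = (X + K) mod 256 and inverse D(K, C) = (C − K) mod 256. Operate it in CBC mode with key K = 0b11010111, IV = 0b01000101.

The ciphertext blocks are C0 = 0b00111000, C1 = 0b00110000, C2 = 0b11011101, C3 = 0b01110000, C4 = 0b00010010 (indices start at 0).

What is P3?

P3 = 0b01000100

CBC decryption: P_i = D(K, C_i) ⊕ C_{i−1}, with C_{−1} = IV.
P3: D(K, 0b01110000) = 0b10011001; 0b10011001 ⊕ 0b11011101 = 0b01000100.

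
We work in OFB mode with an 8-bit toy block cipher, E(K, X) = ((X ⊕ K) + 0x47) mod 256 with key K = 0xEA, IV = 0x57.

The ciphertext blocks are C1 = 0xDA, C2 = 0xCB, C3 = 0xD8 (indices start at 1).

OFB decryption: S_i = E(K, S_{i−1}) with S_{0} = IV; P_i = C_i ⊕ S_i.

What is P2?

P1: S = E(K, 0x57) = 0x04; 0xDA ⊕ 0x04 = 0xDE.
P2: S = E(K, 0x04) = 0x35; 0xCB ⊕ 0x35 = 0xFE.

P2 = 0xFE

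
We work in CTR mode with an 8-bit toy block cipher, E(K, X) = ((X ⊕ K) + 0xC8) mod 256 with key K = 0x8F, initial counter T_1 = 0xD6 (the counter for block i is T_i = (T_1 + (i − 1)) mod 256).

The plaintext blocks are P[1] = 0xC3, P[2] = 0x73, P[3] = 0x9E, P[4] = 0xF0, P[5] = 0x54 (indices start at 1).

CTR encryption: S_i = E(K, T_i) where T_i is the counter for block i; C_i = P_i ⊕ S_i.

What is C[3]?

C[1]: T = 0xD6, S = E(K, T) = 0x21; 0xC3 ⊕ 0x21 = 0xE2.
C[2]: T = 0xD7, S = E(K, T) = 0x20; 0x73 ⊕ 0x20 = 0x53.
C[3]: T = 0xD8, S = E(K, T) = 0x1F; 0x9E ⊕ 0x1F = 0x81.

C[3] = 0x81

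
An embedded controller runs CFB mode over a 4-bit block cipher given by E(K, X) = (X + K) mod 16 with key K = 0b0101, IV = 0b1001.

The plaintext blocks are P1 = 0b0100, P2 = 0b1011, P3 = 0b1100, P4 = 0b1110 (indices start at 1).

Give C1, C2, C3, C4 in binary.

CFB encryption: C_i = P_i ⊕ E(K, C_{i−1}), with C_{0} = IV.
C1: E(K, 0b1001) = 0b1110; 0b0100 ⊕ 0b1110 = 0b1010.
C2: E(K, 0b1010) = 0b1111; 0b1011 ⊕ 0b1111 = 0b0100.
C3: E(K, 0b0100) = 0b1001; 0b1100 ⊕ 0b1001 = 0b0101.
C4: E(K, 0b0101) = 0b1010; 0b1110 ⊕ 0b1010 = 0b0100.

C1 = 0b1010, C2 = 0b0100, C3 = 0b0101, C4 = 0b0100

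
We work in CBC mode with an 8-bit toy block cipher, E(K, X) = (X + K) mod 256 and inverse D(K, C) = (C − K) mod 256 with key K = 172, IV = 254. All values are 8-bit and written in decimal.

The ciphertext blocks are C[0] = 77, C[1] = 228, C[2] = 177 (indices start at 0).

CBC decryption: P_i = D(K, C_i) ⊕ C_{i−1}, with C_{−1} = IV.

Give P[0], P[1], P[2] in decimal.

P[0] = 95, P[1] = 117, P[2] = 225

P[0]: D(K, 77) = 161; 161 ⊕ 254 = 95.
P[1]: D(K, 228) = 56; 56 ⊕ 77 = 117.
P[2]: D(K, 177) = 5; 5 ⊕ 228 = 225.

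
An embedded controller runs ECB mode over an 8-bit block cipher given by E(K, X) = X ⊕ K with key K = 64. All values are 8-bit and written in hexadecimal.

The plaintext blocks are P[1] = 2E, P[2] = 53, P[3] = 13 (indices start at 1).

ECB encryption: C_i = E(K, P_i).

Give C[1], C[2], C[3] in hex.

C[1] = 4A, C[2] = 37, C[3] = 77

C[1]: E(K, 2E) = 4A.
C[2]: E(K, 53) = 37.
C[3]: E(K, 13) = 77.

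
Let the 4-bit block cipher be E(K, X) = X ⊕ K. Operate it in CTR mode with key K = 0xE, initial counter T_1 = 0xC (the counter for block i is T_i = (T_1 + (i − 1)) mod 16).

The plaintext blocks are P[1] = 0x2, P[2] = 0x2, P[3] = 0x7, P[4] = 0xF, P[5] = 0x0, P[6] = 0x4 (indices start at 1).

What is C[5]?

CTR encryption: S_i = E(K, T_i) where T_i is the counter for block i; C_i = P_i ⊕ S_i.
C[1]: T = 0xC, S = E(K, T) = 0x2; 0x2 ⊕ 0x2 = 0x0.
C[2]: T = 0xD, S = E(K, T) = 0x3; 0x2 ⊕ 0x3 = 0x1.
C[3]: T = 0xE, S = E(K, T) = 0x0; 0x7 ⊕ 0x0 = 0x7.
C[4]: T = 0xF, S = E(K, T) = 0x1; 0xF ⊕ 0x1 = 0xE.
C[5]: T = 0x0, S = E(K, T) = 0xE; 0x0 ⊕ 0xE = 0xE.

C[5] = 0xE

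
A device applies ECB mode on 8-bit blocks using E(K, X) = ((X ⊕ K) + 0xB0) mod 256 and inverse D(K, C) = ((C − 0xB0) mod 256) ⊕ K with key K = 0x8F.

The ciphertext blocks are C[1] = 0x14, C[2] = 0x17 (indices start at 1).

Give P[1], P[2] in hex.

ECB decryption: P_i = D(K, C_i).
P[1]: D(K, 0x14) = 0xEB.
P[2]: D(K, 0x17) = 0xE8.

P[1] = 0xEB, P[2] = 0xE8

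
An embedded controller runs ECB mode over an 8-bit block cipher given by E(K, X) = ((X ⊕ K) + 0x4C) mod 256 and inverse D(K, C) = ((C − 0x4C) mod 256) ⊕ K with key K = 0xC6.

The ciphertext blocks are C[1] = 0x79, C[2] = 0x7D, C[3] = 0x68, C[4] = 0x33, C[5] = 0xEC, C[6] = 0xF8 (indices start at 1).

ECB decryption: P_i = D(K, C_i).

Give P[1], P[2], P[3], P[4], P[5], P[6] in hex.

P[1] = 0xEB, P[2] = 0xF7, P[3] = 0xDA, P[4] = 0x21, P[5] = 0x66, P[6] = 0x6A

P[1]: D(K, 0x79) = 0xEB.
P[2]: D(K, 0x7D) = 0xF7.
P[3]: D(K, 0x68) = 0xDA.
P[4]: D(K, 0x33) = 0x21.
P[5]: D(K, 0xEC) = 0x66.
P[6]: D(K, 0xF8) = 0x6A.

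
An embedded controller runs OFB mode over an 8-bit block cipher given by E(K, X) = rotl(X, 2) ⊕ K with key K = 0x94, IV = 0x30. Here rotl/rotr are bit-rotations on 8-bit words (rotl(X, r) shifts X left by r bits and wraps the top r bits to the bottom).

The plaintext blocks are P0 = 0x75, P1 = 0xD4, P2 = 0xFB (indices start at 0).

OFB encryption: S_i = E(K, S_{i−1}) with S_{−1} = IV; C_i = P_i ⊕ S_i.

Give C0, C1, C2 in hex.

C0: S = E(K, 0x30) = 0x54; 0x75 ⊕ 0x54 = 0x21.
C1: S = E(K, 0x54) = 0xC5; 0xD4 ⊕ 0xC5 = 0x11.
C2: S = E(K, 0xC5) = 0x83; 0xFB ⊕ 0x83 = 0x78.

C0 = 0x21, C1 = 0x11, C2 = 0x78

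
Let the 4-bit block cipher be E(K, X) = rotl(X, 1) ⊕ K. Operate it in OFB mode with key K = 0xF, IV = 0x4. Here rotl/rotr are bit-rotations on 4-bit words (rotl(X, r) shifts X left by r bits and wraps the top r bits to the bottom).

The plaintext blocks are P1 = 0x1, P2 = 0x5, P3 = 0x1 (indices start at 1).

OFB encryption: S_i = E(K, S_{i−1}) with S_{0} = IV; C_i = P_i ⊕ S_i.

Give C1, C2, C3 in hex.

C1: S = E(K, 0x4) = 0x7; 0x1 ⊕ 0x7 = 0x6.
C2: S = E(K, 0x7) = 0x1; 0x5 ⊕ 0x1 = 0x4.
C3: S = E(K, 0x1) = 0xD; 0x1 ⊕ 0xD = 0xC.

C1 = 0x6, C2 = 0x4, C3 = 0xC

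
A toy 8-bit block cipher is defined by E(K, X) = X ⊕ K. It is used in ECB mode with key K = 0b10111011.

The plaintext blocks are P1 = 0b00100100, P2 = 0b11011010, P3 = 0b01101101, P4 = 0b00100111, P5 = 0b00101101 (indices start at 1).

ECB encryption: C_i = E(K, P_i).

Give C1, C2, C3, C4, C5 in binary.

C1 = 0b10011111, C2 = 0b01100001, C3 = 0b11010110, C4 = 0b10011100, C5 = 0b10010110

C1: E(K, 0b00100100) = 0b10011111.
C2: E(K, 0b11011010) = 0b01100001.
C3: E(K, 0b01101101) = 0b11010110.
C4: E(K, 0b00100111) = 0b10011100.
C5: E(K, 0b00101101) = 0b10010110.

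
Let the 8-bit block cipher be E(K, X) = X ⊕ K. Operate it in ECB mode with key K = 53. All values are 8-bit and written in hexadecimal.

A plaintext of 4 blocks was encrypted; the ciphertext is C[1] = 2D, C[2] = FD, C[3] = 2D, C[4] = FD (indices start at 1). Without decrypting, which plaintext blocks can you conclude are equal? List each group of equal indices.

P[1] = P[3]; P[2] = P[4]

ECB encrypts each block independently with the same key, so equal ciphertext blocks imply equal plaintext blocks.
C[1] = C[3] = 2D, so P[1] = P[3].
C[2] = C[4] = FD, so P[2] = P[4].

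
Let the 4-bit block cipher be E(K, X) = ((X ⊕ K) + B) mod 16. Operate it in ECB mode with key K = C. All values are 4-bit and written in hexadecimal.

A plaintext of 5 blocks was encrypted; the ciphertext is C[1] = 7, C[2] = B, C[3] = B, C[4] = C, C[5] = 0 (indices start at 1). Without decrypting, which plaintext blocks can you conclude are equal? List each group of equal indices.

ECB encrypts each block independently with the same key, so equal ciphertext blocks imply equal plaintext blocks.
C[2] = C[3] = B, so P[2] = P[3].

P[2] = P[3]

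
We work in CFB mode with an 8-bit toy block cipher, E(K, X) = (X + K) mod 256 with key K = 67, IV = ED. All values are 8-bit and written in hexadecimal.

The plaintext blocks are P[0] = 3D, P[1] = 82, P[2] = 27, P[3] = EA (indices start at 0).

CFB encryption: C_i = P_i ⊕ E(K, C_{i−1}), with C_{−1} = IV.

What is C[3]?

C[0]: E(K, ED) = 54; 3D ⊕ 54 = 69.
C[1]: E(K, 69) = D0; 82 ⊕ D0 = 52.
C[2]: E(K, 52) = B9; 27 ⊕ B9 = 9E.
C[3]: E(K, 9E) = 05; EA ⊕ 05 = EF.

C[3] = EF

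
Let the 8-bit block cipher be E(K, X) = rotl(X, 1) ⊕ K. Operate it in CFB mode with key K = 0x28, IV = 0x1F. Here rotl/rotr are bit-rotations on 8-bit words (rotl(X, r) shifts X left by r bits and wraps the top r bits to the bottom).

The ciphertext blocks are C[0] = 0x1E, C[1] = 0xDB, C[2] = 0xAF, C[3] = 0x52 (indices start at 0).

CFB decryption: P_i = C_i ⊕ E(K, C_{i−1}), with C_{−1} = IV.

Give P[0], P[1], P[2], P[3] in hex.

P[0]: E(K, 0x1F) = 0x16; 0x1E ⊕ 0x16 = 0x08.
P[1]: E(K, 0x1E) = 0x14; 0xDB ⊕ 0x14 = 0xCF.
P[2]: E(K, 0xDB) = 0x9F; 0xAF ⊕ 0x9F = 0x30.
P[3]: E(K, 0xAF) = 0x77; 0x52 ⊕ 0x77 = 0x25.

P[0] = 0x08, P[1] = 0xCF, P[2] = 0x30, P[3] = 0x25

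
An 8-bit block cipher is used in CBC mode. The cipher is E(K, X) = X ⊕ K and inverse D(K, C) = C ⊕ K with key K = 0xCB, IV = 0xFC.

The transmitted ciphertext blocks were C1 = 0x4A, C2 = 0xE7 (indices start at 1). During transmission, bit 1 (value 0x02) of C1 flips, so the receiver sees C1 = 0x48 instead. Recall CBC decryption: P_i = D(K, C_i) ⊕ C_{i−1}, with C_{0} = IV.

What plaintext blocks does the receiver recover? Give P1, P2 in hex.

Only C1 changed, to 0x48. In CBC, a change in C_i garbles P_i and flips the same bit in P_{i+1}. Decrypting the received ciphertext:
P1: D(K, 0x48) = 0x83; 0x83 ⊕ 0xFC = 0x7F.
P2: D(K, 0xE7) = 0x2C; 0x2C ⊕ 0x48 = 0x64.
Blocks that differ from the original plaintext: P1, P2.

P1 = 0x7F, P2 = 0x64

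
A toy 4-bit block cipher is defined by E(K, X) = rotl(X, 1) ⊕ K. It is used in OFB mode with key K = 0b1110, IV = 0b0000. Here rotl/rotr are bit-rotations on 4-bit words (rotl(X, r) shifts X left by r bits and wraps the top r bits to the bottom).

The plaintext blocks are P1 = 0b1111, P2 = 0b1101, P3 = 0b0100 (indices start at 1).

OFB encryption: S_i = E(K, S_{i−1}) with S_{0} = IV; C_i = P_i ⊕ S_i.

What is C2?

C1: S = E(K, 0b0000) = 0b1110; 0b1111 ⊕ 0b1110 = 0b0001.
C2: S = E(K, 0b1110) = 0b0011; 0b1101 ⊕ 0b0011 = 0b1110.

C2 = 0b1110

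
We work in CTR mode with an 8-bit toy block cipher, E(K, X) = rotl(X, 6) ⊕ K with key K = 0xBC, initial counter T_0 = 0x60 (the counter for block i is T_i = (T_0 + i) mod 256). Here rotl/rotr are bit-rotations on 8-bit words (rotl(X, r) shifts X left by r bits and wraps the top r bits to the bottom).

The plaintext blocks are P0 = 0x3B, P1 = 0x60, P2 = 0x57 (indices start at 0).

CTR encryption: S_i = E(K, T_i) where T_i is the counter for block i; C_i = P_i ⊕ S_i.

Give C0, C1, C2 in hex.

C0 = 0x9F, C1 = 0x84, C2 = 0x73

C0: T = 0x60, S = E(K, T) = 0xA4; 0x3B ⊕ 0xA4 = 0x9F.
C1: T = 0x61, S = E(K, T) = 0xE4; 0x60 ⊕ 0xE4 = 0x84.
C2: T = 0x62, S = E(K, T) = 0x24; 0x57 ⊕ 0x24 = 0x73.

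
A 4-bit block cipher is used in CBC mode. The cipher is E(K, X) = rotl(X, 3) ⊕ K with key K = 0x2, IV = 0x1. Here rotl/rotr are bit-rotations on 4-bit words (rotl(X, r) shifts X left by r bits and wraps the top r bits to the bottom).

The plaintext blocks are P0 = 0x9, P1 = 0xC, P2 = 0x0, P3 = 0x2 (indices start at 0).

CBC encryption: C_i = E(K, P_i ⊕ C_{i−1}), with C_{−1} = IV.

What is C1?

C0: P0 ⊕ 0x1 = 0x8; E(K, 0x8) = 0x6.
C1: P1 ⊕ 0x6 = 0xA; E(K, 0xA) = 0x7.

C1 = 0x7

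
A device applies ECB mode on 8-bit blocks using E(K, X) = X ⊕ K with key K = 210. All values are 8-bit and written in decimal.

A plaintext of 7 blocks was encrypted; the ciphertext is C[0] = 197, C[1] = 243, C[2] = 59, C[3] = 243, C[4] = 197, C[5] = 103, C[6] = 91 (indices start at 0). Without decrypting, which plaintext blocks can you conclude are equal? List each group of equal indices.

ECB encrypts each block independently with the same key, so equal ciphertext blocks imply equal plaintext blocks.
C[0] = C[4] = 197, so P[0] = P[4].
C[1] = C[3] = 243, so P[1] = P[3].

P[0] = P[4]; P[1] = P[3]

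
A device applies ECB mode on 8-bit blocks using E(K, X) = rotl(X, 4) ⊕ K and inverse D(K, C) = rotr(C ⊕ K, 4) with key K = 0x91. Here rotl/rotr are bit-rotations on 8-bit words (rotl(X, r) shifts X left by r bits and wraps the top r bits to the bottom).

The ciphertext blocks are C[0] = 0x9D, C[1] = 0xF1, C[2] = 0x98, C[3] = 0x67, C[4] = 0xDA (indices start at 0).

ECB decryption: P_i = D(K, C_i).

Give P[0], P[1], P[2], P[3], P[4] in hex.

P[0] = 0xC0, P[1] = 0x06, P[2] = 0x90, P[3] = 0x6F, P[4] = 0xB4

P[0]: D(K, 0x9D) = 0xC0.
P[1]: D(K, 0xF1) = 0x06.
P[2]: D(K, 0x98) = 0x90.
P[3]: D(K, 0x67) = 0x6F.
P[4]: D(K, 0xDA) = 0xB4.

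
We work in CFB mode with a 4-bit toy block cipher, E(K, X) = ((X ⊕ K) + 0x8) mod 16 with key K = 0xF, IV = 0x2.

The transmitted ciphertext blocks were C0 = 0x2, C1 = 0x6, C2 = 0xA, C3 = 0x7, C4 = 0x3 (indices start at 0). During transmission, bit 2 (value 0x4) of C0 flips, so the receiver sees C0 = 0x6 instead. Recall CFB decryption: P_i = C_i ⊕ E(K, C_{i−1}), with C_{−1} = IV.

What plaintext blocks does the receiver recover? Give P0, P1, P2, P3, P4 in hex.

P0 = 0x3, P1 = 0x7, P2 = 0xB, P3 = 0xA, P4 = 0x3

Only C0 changed, to 0x6. In CFB, a change in C_i flips the same bit in P_i and garbles P_{i+1}. Decrypting the received ciphertext:
P0: E(K, 0x2) = 0x5; 0x6 ⊕ 0x5 = 0x3.
P1: E(K, 0x6) = 0x1; 0x6 ⊕ 0x1 = 0x7.
P2: E(K, 0x6) = 0x1; 0xA ⊕ 0x1 = 0xB.
P3: E(K, 0xA) = 0xD; 0x7 ⊕ 0xD = 0xA.
P4: E(K, 0x7) = 0x0; 0x3 ⊕ 0x0 = 0x3.
Blocks that differ from the original plaintext: P0, P1.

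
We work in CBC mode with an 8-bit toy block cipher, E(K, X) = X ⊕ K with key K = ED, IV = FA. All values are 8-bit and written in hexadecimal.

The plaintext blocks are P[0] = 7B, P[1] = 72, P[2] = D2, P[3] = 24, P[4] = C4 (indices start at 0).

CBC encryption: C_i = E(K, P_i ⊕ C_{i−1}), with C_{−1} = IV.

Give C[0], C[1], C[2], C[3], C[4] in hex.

C[0]: P[0] ⊕ FA = 81; E(K, 81) = 6C.
C[1]: P[1] ⊕ 6C = 1E; E(K, 1E) = F3.
C[2]: P[2] ⊕ F3 = 21; E(K, 21) = CC.
C[3]: P[3] ⊕ CC = E8; E(K, E8) = 05.
C[4]: P[4] ⊕ 05 = C1; E(K, C1) = 2C.

C[0] = 6C, C[1] = F3, C[2] = CC, C[3] = 05, C[4] = 2C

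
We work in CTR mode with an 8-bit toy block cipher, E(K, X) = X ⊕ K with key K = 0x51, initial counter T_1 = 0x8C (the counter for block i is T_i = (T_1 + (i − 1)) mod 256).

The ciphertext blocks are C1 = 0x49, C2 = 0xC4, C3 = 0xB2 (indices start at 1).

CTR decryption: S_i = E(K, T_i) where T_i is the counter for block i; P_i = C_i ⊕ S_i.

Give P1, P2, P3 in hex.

P1: T = 0x8C, S = E(K, T) = 0xDD; 0x49 ⊕ 0xDD = 0x94.
P2: T = 0x8D, S = E(K, T) = 0xDC; 0xC4 ⊕ 0xDC = 0x18.
P3: T = 0x8E, S = E(K, T) = 0xDF; 0xB2 ⊕ 0xDF = 0x6D.

P1 = 0x94, P2 = 0x18, P3 = 0x6D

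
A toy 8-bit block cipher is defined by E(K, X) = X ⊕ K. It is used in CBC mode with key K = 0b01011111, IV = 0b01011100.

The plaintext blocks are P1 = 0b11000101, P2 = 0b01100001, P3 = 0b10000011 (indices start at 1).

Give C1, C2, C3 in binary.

C1 = 0b11000110, C2 = 0b11111000, C3 = 0b00100100

CBC encryption: C_i = E(K, P_i ⊕ C_{i−1}), with C_{0} = IV.
C1: P1 ⊕ 0b01011100 = 0b10011001; E(K, 0b10011001) = 0b11000110.
C2: P2 ⊕ 0b11000110 = 0b10100111; E(K, 0b10100111) = 0b11111000.
C3: P3 ⊕ 0b11111000 = 0b01111011; E(K, 0b01111011) = 0b00100100.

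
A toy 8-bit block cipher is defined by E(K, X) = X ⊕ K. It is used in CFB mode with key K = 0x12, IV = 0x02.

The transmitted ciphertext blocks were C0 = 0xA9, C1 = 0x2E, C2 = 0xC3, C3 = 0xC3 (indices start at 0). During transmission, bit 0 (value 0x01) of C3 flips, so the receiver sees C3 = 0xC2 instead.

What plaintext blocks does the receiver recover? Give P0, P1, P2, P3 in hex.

CFB decryption: P_i = C_i ⊕ E(K, C_{i−1}), with C_{−1} = IV.
Only C3 changed, to 0xC2. In CFB, a change in C_i flips the same bit in P_i and garbles P_{i+1}. Decrypting the received ciphertext:
P0: E(K, 0x02) = 0x10; 0xA9 ⊕ 0x10 = 0xB9.
P1: E(K, 0xA9) = 0xBB; 0x2E ⊕ 0xBB = 0x95.
P2: E(K, 0x2E) = 0x3C; 0xC3 ⊕ 0x3C = 0xFF.
P3: E(K, 0xC3) = 0xD1; 0xC2 ⊕ 0xD1 = 0x13.
Blocks that differ from the original plaintext: P3.

P0 = 0xB9, P1 = 0x95, P2 = 0xFF, P3 = 0x13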